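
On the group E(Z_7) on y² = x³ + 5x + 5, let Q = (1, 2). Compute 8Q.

(1, 2)

Double-and-add on 8 = (1000)₂. Start with Q = (1, 2) for the leading 1-bit.
double: tangent at (1, 2): λ = (3·1² + 5)/(2·2) ≡ 1/4. 4⁻¹ ≡ 2 (mod 7) since 4·2 = 8 ≡ 1, so λ ≡ 1·2 ≡ 2.
  x = λ² - 1 - 1 = 4 - 2 ≡ 2; y = λ·(1 - 2) - 2 ≡ 3. → (2, 3)
double: tangent at (2, 3): λ = (3·2² + 5)/(2·3) ≡ 3/6. 6⁻¹ ≡ 6 (mod 7) since 6·6 = 36 ≡ 1, so λ ≡ 3·6 ≡ 4.
  x = λ² - 2 - 2 = 16 - 4 ≡ 5; y = λ·(2 - 5) - 3 ≡ 6. → (5, 6)
double: tangent at (5, 6): λ = (3·5² + 5)/(2·6) ≡ 3/5. 5⁻¹ ≡ 3 (mod 7), so λ ≡ 3·3 ≡ 2.
  x = λ² - 5 - 5 = 4 - 10 ≡ 1; y = λ·(5 - 1) - 6 ≡ 2. → (1, 2)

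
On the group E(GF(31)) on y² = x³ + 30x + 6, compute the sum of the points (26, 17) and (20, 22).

(26, 17) + (20, 22). λ = (22 - 17)/(20 - 26) ≡ 5/25 mod 31. 25⁻¹ ≡ 5 (mod 31) since 25·5 = 125 ≡ 1, so λ ≡ 25.
  x = λ² - 26 - 20 = 625 - 46 ≡ 21; y = λ·(26 - 21) - 17 ≡ 15. → (21, 15)

(21, 15)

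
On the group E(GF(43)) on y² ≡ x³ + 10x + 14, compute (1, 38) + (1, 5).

The two points share x = 1 and their y-coordinates satisfy 38 + 5 ≡ 0 (mod 43), so they are inverses. Their sum is ∞.

O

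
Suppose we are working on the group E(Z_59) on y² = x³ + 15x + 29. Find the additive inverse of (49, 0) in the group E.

(49, 0)

-(49, 0) = (49, -0 mod 59) = (49, 0).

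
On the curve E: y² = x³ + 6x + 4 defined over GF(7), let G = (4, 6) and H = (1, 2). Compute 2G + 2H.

First 2G:
Repeated addition: build up to 2G.
2G: tangent at (4, 6): λ = (3·4² + 6)/(2·6) ≡ 5/5. 5⁻¹ ≡ 3 (mod 7), so λ ≡ 5·3 ≡ 1.
  x = λ² - 4 - 4 = 1 - 8 ≡ 0; y = λ·(4 - 0) - 6 ≡ 5. → (0, 5)
2G = (0, 5).
Next 2H:
Repeated addition: build up to 2H.
2H: tangent at (1, 2): λ = (3·1² + 6)/(2·2) ≡ 2/4. 4⁻¹ ≡ 2 (mod 7) since 4·2 = 8 ≡ 1, so λ ≡ 2·2 ≡ 4.
  x = λ² - 1 - 1 = 16 - 2 ≡ 0; y = λ·(1 - 0) - 2 ≡ 2. → (0, 2)
2H = (0, 2).
Finally 2G + 2H:
(0, 5) + (0, 2): same x and y₁ ≡ -y₂, so the sum is O.

O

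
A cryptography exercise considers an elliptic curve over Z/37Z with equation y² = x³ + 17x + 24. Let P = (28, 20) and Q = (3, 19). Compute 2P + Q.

First 2P:
Repeated addition: build up to 2P.
2P: tangent at (28, 20): λ = (3·28² + 17)/(2·20) ≡ 1/3. 3⁻¹ ≡ 25 (mod 37), so λ ≡ 1·25 ≡ 25.
  x = λ² - 28 - 28 = 625 - 56 ≡ 14; y = λ·(28 - 14) - 20 ≡ 34. → (14, 34)
2P = (14, 34).
Finally 2P + Q:
(14, 34) + (3, 19). λ = (19 - 34)/(3 - 14) ≡ 22/26 mod 37. 26⁻¹ ≡ 10 (mod 37), so λ ≡ 35.
  x = λ² - 14 - 3 = 1225 - 17 ≡ 24; y = λ·(14 - 24) - 34 ≡ 23. → (24, 23)

(24, 23)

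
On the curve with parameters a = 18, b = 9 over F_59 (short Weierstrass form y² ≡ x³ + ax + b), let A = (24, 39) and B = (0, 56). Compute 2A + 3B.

First 2A:
Repeated addition: build up to 2A.
2A: tangent at (24, 39): λ = (3·24² + 18)/(2·39) ≡ 35/19. 19⁻¹ ≡ 28 (mod 59), so λ ≡ 35·28 ≡ 36.
  x = λ² - 24 - 24 = 1296 - 48 ≡ 9; y = λ·(24 - 9) - 39 ≡ 29. → (9, 29)
2A = (9, 29).
Next 3B:
Repeated addition: build up to 3B.
2B: tangent at (0, 56): λ = (3·0² + 18)/(2·56) ≡ 18/53. 53⁻¹ ≡ 49 (mod 59), so λ ≡ 18·49 ≡ 56.
  x = λ² - 0 - 0 = 3136 - 0 ≡ 9; y = λ·(0 - 9) - 56 ≡ 30. → (9, 30)
3B: (9, 30) + (0, 56). λ = (56 - 30)/(0 - 9) ≡ 26/50 mod 59. 50⁻¹ ≡ 13 (mod 59), so λ ≡ 43.
  x = λ² - 9 - 0 = 1849 - 9 ≡ 11; y = λ·(9 - 11) - 30 ≡ 2. → (11, 2)
3B = (11, 2).
Finally 2A + 3B:
(9, 29) + (11, 2). λ = (2 - 29)/(11 - 9) ≡ 32/2 mod 59. 2⁻¹ ≡ 30 (mod 59) since 2·30 = 60 ≡ 1, so λ ≡ 16.
  x = λ² - 9 - 11 = 256 - 20 ≡ 0; y = λ·(9 - 0) - 29 ≡ 56. → (0, 56)

(0, 56)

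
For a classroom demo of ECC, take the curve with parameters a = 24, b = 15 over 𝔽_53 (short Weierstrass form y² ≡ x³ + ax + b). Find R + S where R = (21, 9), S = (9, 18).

(21, 9) + (9, 18). λ = (18 - 9)/(9 - 21) ≡ 9/41 mod 53. 41⁻¹ ≡ 22 (mod 53), so λ ≡ 39.
  x = λ² - 21 - 9 = 1521 - 30 ≡ 7; y = λ·(21 - 7) - 9 ≡ 7. → (7, 7)

(7, 7)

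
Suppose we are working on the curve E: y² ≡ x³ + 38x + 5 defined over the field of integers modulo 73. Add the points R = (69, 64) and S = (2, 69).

(69, 64) + (2, 69). λ = (69 - 64)/(2 - 69) ≡ 5/6 mod 73. 6⁻¹ ≡ 61 (mod 73), so λ ≡ 13.
  x = λ² - 69 - 2 = 169 - 71 ≡ 25; y = λ·(69 - 25) - 64 ≡ 70. → (25, 70)

(25, 70)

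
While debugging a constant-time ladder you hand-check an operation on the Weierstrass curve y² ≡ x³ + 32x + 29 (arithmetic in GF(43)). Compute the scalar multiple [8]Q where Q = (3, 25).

(9, 10)

Double-and-add on 8 = (1000)₂. Start with Q = (3, 25) for the leading 1-bit.
double: tangent at (3, 25): λ = (3·3² + 32)/(2·25) ≡ 16/7. 7⁻¹ ≡ 37 (mod 43), so λ ≡ 16·37 ≡ 33.
  x = λ² - 3 - 3 = 1089 - 6 ≡ 8; y = λ·(3 - 8) - 25 ≡ 25. → (8, 25)
double: tangent at (8, 25): λ = (3·8² + 32)/(2·25) ≡ 9/7. 7⁻¹ ≡ 37 (mod 43), so λ ≡ 9·37 ≡ 32.
  x = λ² - 8 - 8 = 1024 - 16 ≡ 19; y = λ·(8 - 19) - 25 ≡ 10. → (19, 10)
double: tangent at (19, 10): λ = (3·19² + 32)/(2·10) ≡ 40/20. 20⁻¹ ≡ 28 (mod 43) since 20·28 = 560 ≡ 1, so λ ≡ 40·28 ≡ 2.
  x = λ² - 19 - 19 = 4 - 38 ≡ 9; y = λ·(19 - 9) - 10 ≡ 10. → (9, 10)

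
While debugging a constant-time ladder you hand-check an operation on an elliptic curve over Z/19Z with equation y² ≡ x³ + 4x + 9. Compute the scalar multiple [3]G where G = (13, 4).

(14, 4)

Repeated addition: build up to 3G.
2G: tangent at (13, 4): λ = (3·13² + 4)/(2·4) ≡ 17/8. 8⁻¹ ≡ 12 (mod 19), so λ ≡ 17·12 ≡ 14.
  x = λ² - 13 - 13 = 196 - 26 ≡ 18; y = λ·(13 - 18) - 4 ≡ 2. → (18, 2)
3G: (18, 2) + (13, 4). λ = (4 - 2)/(13 - 18) ≡ 2/14 mod 19. 14⁻¹ ≡ 15 (mod 19), so λ ≡ 11.
  x = λ² - 18 - 13 = 121 - 31 ≡ 14; y = λ·(18 - 14) - 2 ≡ 4. → (14, 4)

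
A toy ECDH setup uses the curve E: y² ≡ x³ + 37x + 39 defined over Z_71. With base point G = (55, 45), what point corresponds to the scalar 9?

(17, 16)

Repeated addition: build up to 9G.
2G: tangent at (55, 45): λ = (3·55² + 37)/(2·45) ≡ 24/19. 19⁻¹ ≡ 15 (mod 71), so λ ≡ 24·15 ≡ 5.
  x = λ² - 55 - 55 = 25 - 110 ≡ 57; y = λ·(55 - 57) - 45 ≡ 16. → (57, 16)
3G: (57, 16) + (55, 45). λ = (45 - 16)/(55 - 57) ≡ 29/69 mod 71. 69⁻¹ ≡ 35 (mod 71), so λ ≡ 21.
  x = λ² - 57 - 55 = 441 - 112 ≡ 45; y = λ·(57 - 45) - 16 ≡ 23. → (45, 23)
4G: (45, 23) + (55, 45). λ = (45 - 23)/(55 - 45) ≡ 22/10 mod 71. 10⁻¹ ≡ 64 (mod 71) since 10·64 = 640 ≡ 1, so λ ≡ 59.
  x = λ² - 45 - 55 = 3481 - 100 ≡ 44; y = λ·(45 - 44) - 23 ≡ 36. → (44, 36)
5G: (44, 36) + (55, 45). λ = (45 - 36)/(55 - 44) ≡ 9/11 mod 71. 11⁻¹ ≡ 13 (mod 71), so λ ≡ 46.
  x = λ² - 44 - 55 = 2116 - 99 ≡ 29; y = λ·(44 - 29) - 36 ≡ 15. → (29, 15)
6G: (29, 15) + (55, 45). λ = (45 - 15)/(55 - 29) ≡ 30/26 mod 71. 26⁻¹ ≡ 41 (mod 71), so λ ≡ 23.
  x = λ² - 29 - 55 = 529 - 84 ≡ 19; y = λ·(29 - 19) - 15 ≡ 2. → (19, 2)
7G: (19, 2) + (55, 45). λ = (45 - 2)/(55 - 19) ≡ 43/36 mod 71. 36⁻¹ ≡ 2 (mod 71) since 36·2 = 72 ≡ 1, so λ ≡ 15.
  x = λ² - 19 - 55 = 225 - 74 ≡ 9; y = λ·(19 - 9) - 2 ≡ 6. → (9, 6)
8G: (9, 6) + (55, 45). λ = (45 - 6)/(55 - 9) ≡ 39/46 mod 71. 46⁻¹ ≡ 17 (mod 71), so λ ≡ 24.
  x = λ² - 9 - 55 = 576 - 64 ≡ 15; y = λ·(9 - 15) - 6 ≡ 63. → (15, 63)
9G: (15, 63) + (55, 45). λ = (45 - 63)/(55 - 15) ≡ 53/40 mod 71. 40⁻¹ ≡ 16 (mod 71), so λ ≡ 67.
  x = λ² - 15 - 55 = 4489 - 70 ≡ 17; y = λ·(15 - 17) - 63 ≡ 16. → (17, 16)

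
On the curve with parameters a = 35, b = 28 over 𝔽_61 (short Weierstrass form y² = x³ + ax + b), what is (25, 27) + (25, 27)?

(47, 24)

tangent at (25, 27): λ = (3·25² + 35)/(2·27) ≡ 19/54. 54⁻¹ ≡ 26 (mod 61), so λ ≡ 19·26 ≡ 6.
  x = λ² - 25 - 25 = 36 - 50 ≡ 47; y = λ·(25 - 47) - 27 ≡ 24. → (47, 24)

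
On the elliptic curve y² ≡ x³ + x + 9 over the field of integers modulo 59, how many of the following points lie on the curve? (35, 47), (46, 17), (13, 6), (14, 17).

(35, 47): 47² ≡ 26, rhs ≡ 26 → on.
(46, 17): 17² ≡ 53, rhs ≡ 41 → off.
(13, 6): 6² ≡ 36, rhs ≡ 36 → on.
(14, 17): 17² ≡ 53, rhs ≡ 53 → on.

3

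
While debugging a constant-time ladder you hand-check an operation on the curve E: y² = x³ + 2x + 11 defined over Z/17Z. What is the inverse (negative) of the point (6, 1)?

-(6, 1) = (6, -1 mod 17) = (6, 16).

(6, 16)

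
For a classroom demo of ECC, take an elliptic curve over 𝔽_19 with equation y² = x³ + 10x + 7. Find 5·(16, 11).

(5, 12)

Write Q = (16, 11).
Repeated addition: build up to 5Q.
2Q: tangent at (16, 11): λ = (3·16² + 10)/(2·11) ≡ 18/3. 3⁻¹ ≡ 13 (mod 19), so λ ≡ 18·13 ≡ 6.
  x = λ² - 16 - 16 = 36 - 32 ≡ 4; y = λ·(16 - 4) - 11 ≡ 4. → (4, 4)
3Q: (4, 4) + (16, 11). λ = (11 - 4)/(16 - 4) ≡ 7/12 mod 19. 12⁻¹ ≡ 8 (mod 19), so λ ≡ 18.
  x = λ² - 4 - 16 = 324 - 20 ≡ 0; y = λ·(4 - 0) - 4 ≡ 11. → (0, 11)
4Q: (0, 11) + (16, 11). λ = (11 - 11)/(16 - 0) ≡ 0/16 mod 19. 16⁻¹ ≡ 6 (mod 19) since 16·6 = 96 ≡ 1, so λ ≡ 0.
  x = λ² - 0 - 16 = 0 - 16 ≡ 3; y = λ·(0 - 3) - 11 ≡ 8. → (3, 8)
5Q: (3, 8) + (16, 11). λ = (11 - 8)/(16 - 3) ≡ 3/13 mod 19. 13⁻¹ ≡ 3 (mod 19), so λ ≡ 9.
  x = λ² - 3 - 16 = 81 - 19 ≡ 5; y = λ·(3 - 5) - 8 ≡ 12. → (5, 12)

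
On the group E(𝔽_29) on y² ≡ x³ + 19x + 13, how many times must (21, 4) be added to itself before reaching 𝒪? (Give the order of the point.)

2P: tangent at (21, 4): λ = (3·21² + 19)/(2·4) ≡ 8/8. 8⁻¹ ≡ 11 (mod 29) since 8·11 = 88 ≡ 1, so λ ≡ 8·11 ≡ 1.
  x = λ² - 21 - 21 = 1 - 42 ≡ 17; y = λ·(21 - 17) - 4 ≡ 0. → (17, 0)
3P: (17, 0) + (21, 4). λ = (4 - 0)/(21 - 17) ≡ 4/4 mod 29. 4⁻¹ ≡ 22 (mod 29) since 4·22 = 88 ≡ 1, so λ ≡ 1.
  x = λ² - 17 - 21 = 1 - 38 ≡ 21; y = λ·(17 - 21) - 0 ≡ 25. → (21, 25)
4P: (21, 25) + (21, 4): same x and y₁ ≡ -y₂, so the sum is 𝒪.
4P = 𝒪, so the order is 4.

4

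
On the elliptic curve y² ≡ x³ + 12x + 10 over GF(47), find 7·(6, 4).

Write P = (6, 4).
Repeated addition: build up to 7P.
2P: tangent at (6, 4): λ = (3·6² + 12)/(2·4) ≡ 26/8. 8⁻¹ ≡ 6 (mod 47), so λ ≡ 26·6 ≡ 15.
  x = λ² - 6 - 6 = 225 - 12 ≡ 25; y = λ·(6 - 25) - 4 ≡ 40. → (25, 40)
3P: (25, 40) + (6, 4). λ = (4 - 40)/(6 - 25) ≡ 11/28 mod 47. 28⁻¹ ≡ 42 (mod 47), so λ ≡ 39.
  x = λ² - 25 - 6 = 1521 - 31 ≡ 33; y = λ·(25 - 33) - 40 ≡ 24. → (33, 24)
4P: (33, 24) + (6, 4). λ = (4 - 24)/(6 - 33) ≡ 27/20 mod 47. 20⁻¹ ≡ 40 (mod 47), so λ ≡ 46.
  x = λ² - 33 - 6 = 2116 - 39 ≡ 9; y = λ·(33 - 9) - 24 ≡ 46. → (9, 46)
5P: (9, 46) + (6, 4). λ = (4 - 46)/(6 - 9) ≡ 5/44 mod 47. 44⁻¹ ≡ 31 (mod 47), so λ ≡ 14.
  x = λ² - 9 - 6 = 196 - 15 ≡ 40; y = λ·(9 - 40) - 46 ≡ 37. → (40, 37)
6P: (40, 37) + (6, 4). λ = (4 - 37)/(6 - 40) ≡ 14/13 mod 47. 13⁻¹ ≡ 29 (mod 47), so λ ≡ 30.
  x = λ² - 40 - 6 = 900 - 46 ≡ 8; y = λ·(40 - 8) - 37 ≡ 30. → (8, 30)
7P: (8, 30) + (6, 4). λ = (4 - 30)/(6 - 8) ≡ 21/45 mod 47. 45⁻¹ ≡ 23 (mod 47) since 45·23 = 1035 ≡ 1, so λ ≡ 13.
  x = λ² - 8 - 6 = 169 - 14 ≡ 14; y = λ·(8 - 14) - 30 ≡ 33. → (14, 33)

(14, 33)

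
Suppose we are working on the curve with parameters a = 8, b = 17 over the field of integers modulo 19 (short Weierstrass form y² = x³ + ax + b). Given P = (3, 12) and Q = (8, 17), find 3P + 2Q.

(3, 7)

First 3P:
Repeated addition: build up to 3P.
2P: tangent at (3, 12): λ = (3·3² + 8)/(2·12) ≡ 16/5. 5⁻¹ ≡ 4 (mod 19), so λ ≡ 16·4 ≡ 7.
  x = λ² - 3 - 3 = 49 - 6 ≡ 5; y = λ·(3 - 5) - 12 ≡ 12. → (5, 12)
3P: (5, 12) + (3, 12). λ = (12 - 12)/(3 - 5) ≡ 0/17 mod 19. 17⁻¹ ≡ 9 (mod 19), so λ ≡ 0.
  x = λ² - 5 - 3 = 0 - 8 ≡ 11; y = λ·(5 - 11) - 12 ≡ 7. → (11, 7)
3P = (11, 7).
Next 2Q:
Repeated addition: build up to 2Q.
2Q: tangent at (8, 17): λ = (3·8² + 8)/(2·17) ≡ 10/15. 15⁻¹ ≡ 14 (mod 19) since 15·14 = 210 ≡ 1, so λ ≡ 10·14 ≡ 7.
  x = λ² - 8 - 8 = 49 - 16 ≡ 14; y = λ·(8 - 14) - 17 ≡ 17. → (14, 17)
2Q = (14, 17).
Finally 3P + 2Q:
(11, 7) + (14, 17). λ = (17 - 7)/(14 - 11) ≡ 10/3 mod 19. 3⁻¹ ≡ 13 (mod 19), so λ ≡ 16.
  x = λ² - 11 - 14 = 256 - 25 ≡ 3; y = λ·(11 - 3) - 7 ≡ 7. → (3, 7)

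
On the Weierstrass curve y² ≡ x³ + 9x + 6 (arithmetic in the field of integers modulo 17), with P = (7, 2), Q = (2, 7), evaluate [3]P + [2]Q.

(7, 2)

First 3P:
Repeated addition: build up to 3P.
2P: tangent at (7, 2): λ = (3·7² + 9)/(2·2) ≡ 3/4. 4⁻¹ ≡ 13 (mod 17) since 4·13 = 52 ≡ 1, so λ ≡ 3·13 ≡ 5.
  x = λ² - 7 - 7 = 25 - 14 ≡ 11; y = λ·(7 - 11) - 2 ≡ 12. → (11, 12)
3P: (11, 12) + (7, 2). λ = (2 - 12)/(7 - 11) ≡ 7/13 mod 17. 13⁻¹ ≡ 4 (mod 17), so λ ≡ 11.
  x = λ² - 11 - 7 = 121 - 18 ≡ 1; y = λ·(11 - 1) - 12 ≡ 13. → (1, 13)
3P = (1, 13).
Next 2Q:
Repeated addition: build up to 2Q.
2Q: tangent at (2, 7): λ = (3·2² + 9)/(2·7) ≡ 4/14. 14⁻¹ ≡ 11 (mod 17), so λ ≡ 4·11 ≡ 10.
  x = λ² - 2 - 2 = 100 - 4 ≡ 11; y = λ·(2 - 11) - 7 ≡ 5. → (11, 5)
2Q = (11, 5).
Finally 3P + 2Q:
(1, 13) + (11, 5). λ = (5 - 13)/(11 - 1) ≡ 9/10 mod 17. 10⁻¹ ≡ 12 (mod 17), so λ ≡ 6.
  x = λ² - 1 - 11 = 36 - 12 ≡ 7; y = λ·(1 - 7) - 13 ≡ 2. → (7, 2)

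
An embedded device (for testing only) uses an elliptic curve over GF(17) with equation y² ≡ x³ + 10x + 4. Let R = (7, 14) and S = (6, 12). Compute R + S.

(8, 1)

(7, 14) + (6, 12). λ = (12 - 14)/(6 - 7) ≡ 15/16 mod 17. 16⁻¹ ≡ 16 (mod 17), so λ ≡ 2.
  x = λ² - 7 - 6 = 4 - 13 ≡ 8; y = λ·(7 - 8) - 14 ≡ 1. → (8, 1)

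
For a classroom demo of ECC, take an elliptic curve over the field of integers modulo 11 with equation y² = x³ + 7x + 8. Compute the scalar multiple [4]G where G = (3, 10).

(4, 1)

Double-and-add on 4 = (100)₂. Start with G = (3, 10) for the leading 1-bit.
double: tangent at (3, 10): λ = (3·3² + 7)/(2·10) ≡ 1/9. 9⁻¹ ≡ 5 (mod 11) since 9·5 = 45 ≡ 1, so λ ≡ 1·5 ≡ 5.
  x = λ² - 3 - 3 = 25 - 6 ≡ 8; y = λ·(3 - 8) - 10 ≡ 9. → (8, 9)
double: tangent at (8, 9): λ = (3·8² + 7)/(2·9) ≡ 1/7. 7⁻¹ ≡ 8 (mod 11), so λ ≡ 1·8 ≡ 8.
  x = λ² - 8 - 8 = 64 - 16 ≡ 4; y = λ·(8 - 4) - 9 ≡ 1. → (4, 1)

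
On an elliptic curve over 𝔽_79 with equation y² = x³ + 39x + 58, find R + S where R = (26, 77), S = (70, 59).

(78, 52)

(26, 77) + (70, 59). λ = (59 - 77)/(70 - 26) ≡ 61/44 mod 79. 44⁻¹ ≡ 9 (mod 79), so λ ≡ 75.
  x = λ² - 26 - 70 = 5625 - 96 ≡ 78; y = λ·(26 - 78) - 77 ≡ 52. → (78, 52)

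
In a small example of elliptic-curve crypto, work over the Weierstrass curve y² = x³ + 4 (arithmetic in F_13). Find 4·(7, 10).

(8, 10)

Write Q = (7, 10).
Repeated addition: build up to 4Q.
2Q: tangent at (7, 10): λ = (3·7² + 0)/(2·10) ≡ 4/7. 7⁻¹ ≡ 2 (mod 13), so λ ≡ 4·2 ≡ 8.
  x = λ² - 7 - 7 = 64 - 14 ≡ 11; y = λ·(7 - 11) - 10 ≡ 10. → (11, 10)
3Q: (11, 10) + (7, 10). λ = (10 - 10)/(7 - 11) ≡ 0/9 mod 13. 9⁻¹ ≡ 3 (mod 13) since 9·3 = 27 ≡ 1, so λ ≡ 0.
  x = λ² - 11 - 7 = 0 - 18 ≡ 8; y = λ·(11 - 8) - 10 ≡ 3. → (8, 3)
4Q: (8, 3) + (7, 10). λ = (10 - 3)/(7 - 8) ≡ 7/12 mod 13. 12⁻¹ ≡ 12 (mod 13), so λ ≡ 6.
  x = λ² - 8 - 7 = 36 - 15 ≡ 8; y = λ·(8 - 8) - 3 ≡ 10. → (8, 10)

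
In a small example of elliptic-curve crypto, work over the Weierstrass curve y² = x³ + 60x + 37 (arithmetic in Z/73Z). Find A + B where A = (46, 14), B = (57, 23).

(31, 58)

(46, 14) + (57, 23). λ = (23 - 14)/(57 - 46) ≡ 9/11 mod 73. 11⁻¹ ≡ 20 (mod 73), so λ ≡ 34.
  x = λ² - 46 - 57 = 1156 - 103 ≡ 31; y = λ·(46 - 31) - 14 ≡ 58. → (31, 58)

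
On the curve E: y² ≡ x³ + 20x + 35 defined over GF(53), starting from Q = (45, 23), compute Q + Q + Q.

(38, 21)

Repeated addition: build up to 3Q.
2Q: tangent at (45, 23): λ = (3·45² + 20)/(2·23) ≡ 0/46. 46⁻¹ ≡ 15 (mod 53) since 46·15 = 690 ≡ 1, so λ ≡ 0·15 ≡ 0.
  x = λ² - 45 - 45 = 0 - 90 ≡ 16; y = λ·(45 - 16) - 23 ≡ 30. → (16, 30)
3Q: (16, 30) + (45, 23). λ = (23 - 30)/(45 - 16) ≡ 46/29 mod 53. 29⁻¹ ≡ 11 (mod 53) since 29·11 = 319 ≡ 1, so λ ≡ 29.
  x = λ² - 16 - 45 = 841 - 61 ≡ 38; y = λ·(16 - 38) - 30 ≡ 21. → (38, 21)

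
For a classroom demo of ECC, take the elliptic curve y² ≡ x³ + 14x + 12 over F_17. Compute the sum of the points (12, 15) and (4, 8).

(10, 8)

(12, 15) + (4, 8). λ = (8 - 15)/(4 - 12) ≡ 10/9 mod 17. 9⁻¹ ≡ 2 (mod 17), so λ ≡ 3.
  x = λ² - 12 - 4 = 9 - 16 ≡ 10; y = λ·(12 - 10) - 15 ≡ 8. → (10, 8)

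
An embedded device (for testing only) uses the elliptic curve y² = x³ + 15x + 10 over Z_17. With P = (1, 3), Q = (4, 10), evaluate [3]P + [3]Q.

First 3P:
Repeated addition: build up to 3P.
2P: tangent at (1, 3): λ = (3·1² + 15)/(2·3) ≡ 1/6. 6⁻¹ ≡ 3 (mod 17), so λ ≡ 1·3 ≡ 3.
  x = λ² - 1 - 1 = 9 - 2 ≡ 7; y = λ·(1 - 7) - 3 ≡ 13. → (7, 13)
3P: (7, 13) + (1, 3). λ = (3 - 13)/(1 - 7) ≡ 7/11 mod 17. 11⁻¹ ≡ 14 (mod 17) since 11·14 = 154 ≡ 1, so λ ≡ 13.
  x = λ² - 7 - 1 = 169 - 8 ≡ 8; y = λ·(7 - 8) - 13 ≡ 8. → (8, 8)
3P = (8, 8).
Next 3Q:
Repeated addition: build up to 3Q.
2Q: tangent at (4, 10): λ = (3·4² + 15)/(2·10) ≡ 12/3. 3⁻¹ ≡ 6 (mod 17), so λ ≡ 12·6 ≡ 4.
  x = λ² - 4 - 4 = 16 - 8 ≡ 8; y = λ·(4 - 8) - 10 ≡ 8. → (8, 8)
3Q: (8, 8) + (4, 10). λ = (10 - 8)/(4 - 8) ≡ 2/13 mod 17. 13⁻¹ ≡ 4 (mod 17), so λ ≡ 8.
  x = λ² - 8 - 4 = 64 - 12 ≡ 1; y = λ·(8 - 1) - 8 ≡ 14. → (1, 14)
3Q = (1, 14).
Finally 3P + 3Q:
(8, 8) + (1, 14). λ = (14 - 8)/(1 - 8) ≡ 6/10 mod 17. 10⁻¹ ≡ 12 (mod 17), so λ ≡ 4.
  x = λ² - 8 - 1 = 16 - 9 ≡ 7; y = λ·(8 - 7) - 8 ≡ 13. → (7, 13)

(7, 13)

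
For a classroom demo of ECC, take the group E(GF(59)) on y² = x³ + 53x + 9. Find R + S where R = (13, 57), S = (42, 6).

(24, 1)

(13, 57) + (42, 6). λ = (6 - 57)/(42 - 13) ≡ 8/29 mod 59. 29⁻¹ ≡ 57 (mod 59), so λ ≡ 43.
  x = λ² - 13 - 42 = 1849 - 55 ≡ 24; y = λ·(13 - 24) - 57 ≡ 1. → (24, 1)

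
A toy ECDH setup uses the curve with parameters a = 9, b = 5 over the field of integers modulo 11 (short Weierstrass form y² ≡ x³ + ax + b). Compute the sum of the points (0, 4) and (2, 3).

(0, 4) + (2, 3). λ = (3 - 4)/(2 - 0) ≡ 10/2 mod 11. 2⁻¹ ≡ 6 (mod 11) since 2·6 = 12 ≡ 1, so λ ≡ 5.
  x = λ² - 0 - 2 = 25 - 2 ≡ 1; y = λ·(0 - 1) - 4 ≡ 2. → (1, 2)

(1, 2)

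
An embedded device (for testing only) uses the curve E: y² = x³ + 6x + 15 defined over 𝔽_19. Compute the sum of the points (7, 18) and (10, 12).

(7, 18) + (10, 12). λ = (12 - 18)/(10 - 7) ≡ 13/3 mod 19. 3⁻¹ ≡ 13 (mod 19), so λ ≡ 17.
  x = λ² - 7 - 10 = 289 - 17 ≡ 6; y = λ·(7 - 6) - 18 ≡ 18. → (6, 18)

(6, 18)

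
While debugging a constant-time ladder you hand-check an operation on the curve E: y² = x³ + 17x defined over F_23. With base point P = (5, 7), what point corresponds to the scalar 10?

Double-and-add on 10 = (1010)₂. Start with P = (5, 7) for the leading 1-bit.
double: tangent at (5, 7): λ = (3·5² + 17)/(2·7) ≡ 0/14. 14⁻¹ ≡ 5 (mod 23) since 14·5 = 70 ≡ 1, so λ ≡ 0·5 ≡ 0.
  x = λ² - 5 - 5 = 0 - 10 ≡ 13; y = λ·(5 - 13) - 7 ≡ 16. → (13, 16)
double: tangent at (13, 16): λ = (3·13² + 17)/(2·16) ≡ 18/9. 9⁻¹ ≡ 18 (mod 23) since 9·18 = 162 ≡ 1, so λ ≡ 18·18 ≡ 2.
  x = λ² - 13 - 13 = 4 - 26 ≡ 1; y = λ·(13 - 1) - 16 ≡ 8. → (1, 8)
add P: (1, 8) + (5, 7). λ = (7 - 8)/(5 - 1) ≡ 22/4 mod 23. 4⁻¹ ≡ 6 (mod 23), so λ ≡ 17.
  x = λ² - 1 - 5 = 289 - 6 ≡ 7; y = λ·(1 - 7) - 8 ≡ 5. → (7, 5)
double: tangent at (7, 5): λ = (3·7² + 17)/(2·5) ≡ 3/10. 10⁻¹ ≡ 7 (mod 23), so λ ≡ 3·7 ≡ 21.
  x = λ² - 7 - 7 = 441 - 14 ≡ 13; y = λ·(7 - 13) - 5 ≡ 7. → (13, 7)

(13, 7)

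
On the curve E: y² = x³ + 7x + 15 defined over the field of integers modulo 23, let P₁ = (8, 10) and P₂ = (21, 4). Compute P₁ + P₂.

(8, 10) + (21, 4). λ = (4 - 10)/(21 - 8) ≡ 17/13 mod 23. 13⁻¹ ≡ 16 (mod 23), so λ ≡ 19.
  x = λ² - 8 - 21 = 361 - 29 ≡ 10; y = λ·(8 - 10) - 10 ≡ 21. → (10, 21)

(10, 21)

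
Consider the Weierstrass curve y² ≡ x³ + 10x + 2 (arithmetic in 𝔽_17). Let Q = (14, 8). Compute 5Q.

(11, 7)

Repeated addition: build up to 5Q.
2Q: tangent at (14, 8): λ = (3·14² + 10)/(2·8) ≡ 3/16. 16⁻¹ ≡ 16 (mod 17) since 16·16 = 256 ≡ 1, so λ ≡ 3·16 ≡ 14.
  x = λ² - 14 - 14 = 196 - 28 ≡ 15; y = λ·(14 - 15) - 8 ≡ 12. → (15, 12)
3Q: (15, 12) + (14, 8). λ = (8 - 12)/(14 - 15) ≡ 13/16 mod 17. 16⁻¹ ≡ 16 (mod 17), so λ ≡ 4.
  x = λ² - 15 - 14 = 16 - 29 ≡ 4; y = λ·(15 - 4) - 12 ≡ 15. → (4, 15)
4Q: (4, 15) + (14, 8). λ = (8 - 15)/(14 - 4) ≡ 10/10 mod 17. 10⁻¹ ≡ 12 (mod 17), so λ ≡ 1.
  x = λ² - 4 - 14 = 1 - 18 ≡ 0; y = λ·(4 - 0) - 15 ≡ 6. → (0, 6)
5Q: (0, 6) + (14, 8). λ = (8 - 6)/(14 - 0) ≡ 2/14 mod 17. 14⁻¹ ≡ 11 (mod 17) since 14·11 = 154 ≡ 1, so λ ≡ 5.
  x = λ² - 0 - 14 = 25 - 14 ≡ 11; y = λ·(0 - 11) - 6 ≡ 7. → (11, 7)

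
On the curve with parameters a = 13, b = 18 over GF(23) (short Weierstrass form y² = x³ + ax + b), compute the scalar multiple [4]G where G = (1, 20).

Repeated addition: build up to 4G.
2G: tangent at (1, 20): λ = (3·1² + 13)/(2·20) ≡ 16/17. 17⁻¹ ≡ 19 (mod 23), so λ ≡ 16·19 ≡ 5.
  x = λ² - 1 - 1 = 25 - 2 ≡ 0; y = λ·(1 - 0) - 20 ≡ 8. → (0, 8)
3G: (0, 8) + (1, 20). λ = (20 - 8)/(1 - 0) ≡ 12/1 mod 23. 1⁻¹ ≡ 1 (mod 23), so λ ≡ 12.
  x = λ² - 0 - 1 = 144 - 1 ≡ 5; y = λ·(0 - 5) - 8 ≡ 1. → (5, 1)
4G: (5, 1) + (1, 20). λ = (20 - 1)/(1 - 5) ≡ 19/19 mod 23. 19⁻¹ ≡ 17 (mod 23) since 19·17 = 323 ≡ 1, so λ ≡ 1.
  x = λ² - 5 - 1 = 1 - 6 ≡ 18; y = λ·(5 - 18) - 1 ≡ 9. → (18, 9)

(18, 9)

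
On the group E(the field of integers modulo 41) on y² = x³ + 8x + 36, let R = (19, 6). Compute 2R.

tangent at (19, 6): λ = (3·19² + 8)/(2·6) ≡ 25/12. 12⁻¹ ≡ 24 (mod 41), so λ ≡ 25·24 ≡ 26.
  x = λ² - 19 - 19 = 676 - 38 ≡ 23; y = λ·(19 - 23) - 6 ≡ 13. → (23, 13)

(23, 13)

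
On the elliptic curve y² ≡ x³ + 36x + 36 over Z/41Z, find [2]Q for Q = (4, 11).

tangent at (4, 11): λ = (3·4² + 36)/(2·11) ≡ 2/22. 22⁻¹ ≡ 28 (mod 41), so λ ≡ 2·28 ≡ 15.
  x = λ² - 4 - 4 = 225 - 8 ≡ 12; y = λ·(4 - 12) - 11 ≡ 33. → (12, 33)

(12, 33)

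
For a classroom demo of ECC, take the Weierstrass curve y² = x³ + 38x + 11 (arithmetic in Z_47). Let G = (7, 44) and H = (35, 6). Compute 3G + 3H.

First 3G:
Repeated addition: build up to 3G.
2G: tangent at (7, 44): λ = (3·7² + 38)/(2·44) ≡ 44/41. 41⁻¹ ≡ 39 (mod 47) since 41·39 = 1599 ≡ 1, so λ ≡ 44·39 ≡ 24.
  x = λ² - 7 - 7 = 576 - 14 ≡ 45; y = λ·(7 - 45) - 44 ≡ 31. → (45, 31)
3G: (45, 31) + (7, 44). λ = (44 - 31)/(7 - 45) ≡ 13/9 mod 47. 9⁻¹ ≡ 21 (mod 47) since 9·21 = 189 ≡ 1, so λ ≡ 38.
  x = λ² - 45 - 7 = 1444 - 52 ≡ 29; y = λ·(45 - 29) - 31 ≡ 13. → (29, 13)
3G = (29, 13).
Next 3H:
Repeated addition: build up to 3H.
2H: tangent at (35, 6): λ = (3·35² + 38)/(2·6) ≡ 0/12. 12⁻¹ ≡ 4 (mod 47) since 12·4 = 48 ≡ 1, so λ ≡ 0·4 ≡ 0.
  x = λ² - 35 - 35 = 0 - 70 ≡ 24; y = λ·(35 - 24) - 6 ≡ 41. → (24, 41)
3H: (24, 41) + (35, 6). λ = (6 - 41)/(35 - 24) ≡ 12/11 mod 47. 11⁻¹ ≡ 30 (mod 47) since 11·30 = 330 ≡ 1, so λ ≡ 31.
  x = λ² - 24 - 35 = 961 - 59 ≡ 9; y = λ·(24 - 9) - 41 ≡ 1. → (9, 1)
3H = (9, 1).
Finally 3G + 3H:
(29, 13) + (9, 1). λ = (1 - 13)/(9 - 29) ≡ 35/27 mod 47. 27⁻¹ ≡ 7 (mod 47) since 27·7 = 189 ≡ 1, so λ ≡ 10.
  x = λ² - 29 - 9 = 100 - 38 ≡ 15; y = λ·(29 - 15) - 13 ≡ 33. → (15, 33)

(15, 33)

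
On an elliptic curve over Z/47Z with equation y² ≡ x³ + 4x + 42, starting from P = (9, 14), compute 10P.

(10, 1)

Double-and-add on 10 = (1010)₂. Start with P = (9, 14) for the leading 1-bit.
double: tangent at (9, 14): λ = (3·9² + 4)/(2·14) ≡ 12/28. 28⁻¹ ≡ 42 (mod 47) since 28·42 = 1176 ≡ 1, so λ ≡ 12·42 ≡ 34.
  x = λ² - 9 - 9 = 1156 - 18 ≡ 10; y = λ·(9 - 10) - 14 ≡ 46. → (10, 46)
double: tangent at (10, 46): λ = (3·10² + 4)/(2·46) ≡ 22/45. 45⁻¹ ≡ 23 (mod 47), so λ ≡ 22·23 ≡ 36.
  x = λ² - 10 - 10 = 1296 - 20 ≡ 7; y = λ·(10 - 7) - 46 ≡ 15. → (7, 15)
add P: (7, 15) + (9, 14). λ = (14 - 15)/(9 - 7) ≡ 46/2 mod 47. 2⁻¹ ≡ 24 (mod 47) since 2·24 = 48 ≡ 1, so λ ≡ 23.
  x = λ² - 7 - 9 = 529 - 16 ≡ 43; y = λ·(7 - 43) - 15 ≡ 3. → (43, 3)
double: tangent at (43, 3): λ = (3·43² + 4)/(2·3) ≡ 5/6. 6⁻¹ ≡ 8 (mod 47) since 6·8 = 48 ≡ 1, so λ ≡ 5·8 ≡ 40.
  x = λ² - 43 - 43 = 1600 - 86 ≡ 10; y = λ·(43 - 10) - 3 ≡ 1. → (10, 1)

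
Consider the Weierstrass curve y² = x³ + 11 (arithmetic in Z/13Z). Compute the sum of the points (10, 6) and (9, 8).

(10, 6) + (9, 8). λ = (8 - 6)/(9 - 10) ≡ 2/12 mod 13. 12⁻¹ ≡ 12 (mod 13), so λ ≡ 11.
  x = λ² - 10 - 9 = 121 - 19 ≡ 11; y = λ·(10 - 11) - 6 ≡ 9. → (11, 9)

(11, 9)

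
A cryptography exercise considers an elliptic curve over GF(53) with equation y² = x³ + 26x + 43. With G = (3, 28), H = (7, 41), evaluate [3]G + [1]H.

(12, 4)

First 3G:
Repeated addition: build up to 3G.
2G: tangent at (3, 28): λ = (3·3² + 26)/(2·28) ≡ 0/3. 3⁻¹ ≡ 18 (mod 53), so λ ≡ 0·18 ≡ 0.
  x = λ² - 3 - 3 = 0 - 6 ≡ 47; y = λ·(3 - 47) - 28 ≡ 25. → (47, 25)
3G: (47, 25) + (3, 28). λ = (28 - 25)/(3 - 47) ≡ 3/9 mod 53. 9⁻¹ ≡ 6 (mod 53), so λ ≡ 18.
  x = λ² - 47 - 3 = 324 - 50 ≡ 9; y = λ·(47 - 9) - 25 ≡ 23. → (9, 23)
3G = (9, 23).
Finally 3G + H:
(9, 23) + (7, 41). λ = (41 - 23)/(7 - 9) ≡ 18/51 mod 53. 51⁻¹ ≡ 26 (mod 53) since 51·26 = 1326 ≡ 1, so λ ≡ 44.
  x = λ² - 9 - 7 = 1936 - 16 ≡ 12; y = λ·(9 - 12) - 23 ≡ 4. → (12, 4)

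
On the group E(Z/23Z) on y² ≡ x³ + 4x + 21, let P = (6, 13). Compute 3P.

(11, 19)

Repeated addition: build up to 3P.
2P: tangent at (6, 13): λ = (3·6² + 4)/(2·13) ≡ 20/3. 3⁻¹ ≡ 8 (mod 23), so λ ≡ 20·8 ≡ 22.
  x = λ² - 6 - 6 = 484 - 12 ≡ 12; y = λ·(6 - 12) - 13 ≡ 16. → (12, 16)
3P: (12, 16) + (6, 13). λ = (13 - 16)/(6 - 12) ≡ 20/17 mod 23. 17⁻¹ ≡ 19 (mod 23), so λ ≡ 12.
  x = λ² - 12 - 6 = 144 - 18 ≡ 11; y = λ·(12 - 11) - 16 ≡ 19. → (11, 19)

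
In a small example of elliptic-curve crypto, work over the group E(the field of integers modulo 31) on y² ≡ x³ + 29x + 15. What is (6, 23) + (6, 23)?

(13, 4)

tangent at (6, 23): λ = (3·6² + 29)/(2·23) ≡ 13/15. 15⁻¹ ≡ 29 (mod 31), so λ ≡ 13·29 ≡ 5.
  x = λ² - 6 - 6 = 25 - 12 ≡ 13; y = λ·(6 - 13) - 23 ≡ 4. → (13, 4)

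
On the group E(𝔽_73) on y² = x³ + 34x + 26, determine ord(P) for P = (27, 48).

2P: tangent at (27, 48): λ = (3·27² + 34)/(2·48) ≡ 31/23. 23⁻¹ ≡ 54 (mod 73) since 23·54 = 1242 ≡ 1, so λ ≡ 31·54 ≡ 68.
  x = λ² - 27 - 27 = 4624 - 54 ≡ 44; y = λ·(27 - 44) - 48 ≡ 37. → (44, 37)
3P: (44, 37) + (27, 48). λ = (48 - 37)/(27 - 44) ≡ 11/56 mod 73. 56⁻¹ ≡ 30 (mod 73) since 56·30 = 1680 ≡ 1, so λ ≡ 38.
  x = λ² - 44 - 27 = 1444 - 71 ≡ 59; y = λ·(44 - 59) - 37 ≡ 50. → (59, 50)
4P: (59, 50) + (27, 48). λ = (48 - 50)/(27 - 59) ≡ 71/41 mod 73. 41⁻¹ ≡ 57 (mod 73), so λ ≡ 32.
  x = λ² - 59 - 27 = 1024 - 86 ≡ 62; y = λ·(59 - 62) - 50 ≡ 0. → (62, 0)
5P: (62, 0) + (27, 48). λ = (48 - 0)/(27 - 62) ≡ 48/38 mod 73. 38⁻¹ ≡ 25 (mod 73) since 38·25 = 950 ≡ 1, so λ ≡ 32.
  x = λ² - 62 - 27 = 1024 - 89 ≡ 59; y = λ·(62 - 59) - 0 ≡ 23. → (59, 23)
6P: (59, 23) + (27, 48). λ = (48 - 23)/(27 - 59) ≡ 25/41 mod 73. 41⁻¹ ≡ 57 (mod 73), so λ ≡ 38.
  x = λ² - 59 - 27 = 1444 - 86 ≡ 44; y = λ·(59 - 44) - 23 ≡ 36. → (44, 36)
7P: (44, 36) + (27, 48). λ = (48 - 36)/(27 - 44) ≡ 12/56 mod 73. 56⁻¹ ≡ 30 (mod 73), so λ ≡ 68.
  x = λ² - 44 - 27 = 4624 - 71 ≡ 27; y = λ·(44 - 27) - 36 ≡ 25. → (27, 25)
8P: (27, 25) + (27, 48): same x and y₁ ≡ -y₂, so the sum is 𝒪.
8P = 𝒪, so the order is 8.

8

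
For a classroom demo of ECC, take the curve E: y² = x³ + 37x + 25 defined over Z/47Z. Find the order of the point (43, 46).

2P: tangent at (43, 46): λ = (3·43² + 37)/(2·46) ≡ 38/45. 45⁻¹ ≡ 23 (mod 47) since 45·23 = 1035 ≡ 1, so λ ≡ 38·23 ≡ 28.
  x = λ² - 43 - 43 = 784 - 86 ≡ 40; y = λ·(43 - 40) - 46 ≡ 38. → (40, 38)
3P: (40, 38) + (43, 46). λ = (46 - 38)/(43 - 40) ≡ 8/3 mod 47. 3⁻¹ ≡ 16 (mod 47) since 3·16 = 48 ≡ 1, so λ ≡ 34.
  x = λ² - 40 - 43 = 1156 - 83 ≡ 39; y = λ·(40 - 39) - 38 ≡ 43. → (39, 43)
4P: (39, 43) + (43, 46). λ = (46 - 43)/(43 - 39) ≡ 3/4 mod 47. 4⁻¹ ≡ 12 (mod 47), so λ ≡ 36.
  x = λ² - 39 - 43 = 1296 - 82 ≡ 39; y = λ·(39 - 39) - 43 ≡ 4. → (39, 4)
5P: (39, 4) + (43, 46). λ = (46 - 4)/(43 - 39) ≡ 42/4 mod 47. 4⁻¹ ≡ 12 (mod 47) since 4·12 = 48 ≡ 1, so λ ≡ 34.
  x = λ² - 39 - 43 = 1156 - 82 ≡ 40; y = λ·(39 - 40) - 4 ≡ 9. → (40, 9)
6P: (40, 9) + (43, 46). λ = (46 - 9)/(43 - 40) ≡ 37/3 mod 47. 3⁻¹ ≡ 16 (mod 47) since 3·16 = 48 ≡ 1, so λ ≡ 28.
  x = λ² - 40 - 43 = 784 - 83 ≡ 43; y = λ·(40 - 43) - 9 ≡ 1. → (43, 1)
7P: (43, 1) + (43, 46): same x and y₁ ≡ -y₂, so the sum is ∞.
7P = ∞, so the order is 7.

7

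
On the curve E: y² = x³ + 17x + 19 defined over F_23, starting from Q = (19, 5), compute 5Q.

Repeated addition: build up to 5Q.
2Q: tangent at (19, 5): λ = (3·19² + 17)/(2·5) ≡ 19/10. 10⁻¹ ≡ 7 (mod 23) since 10·7 = 70 ≡ 1, so λ ≡ 19·7 ≡ 18.
  x = λ² - 19 - 19 = 324 - 38 ≡ 10; y = λ·(19 - 10) - 5 ≡ 19. → (10, 19)
3Q: (10, 19) + (19, 5). λ = (5 - 19)/(19 - 10) ≡ 9/9 mod 23. 9⁻¹ ≡ 18 (mod 23), so λ ≡ 1.
  x = λ² - 10 - 19 = 1 - 29 ≡ 18; y = λ·(10 - 18) - 19 ≡ 19. → (18, 19)
4Q: (18, 19) + (19, 5). λ = (5 - 19)/(19 - 18) ≡ 9/1 mod 23. 1⁻¹ ≡ 1 (mod 23) since 1·1 = 1 ≡ 1, so λ ≡ 9.
  x = λ² - 18 - 19 = 81 - 37 ≡ 21; y = λ·(18 - 21) - 19 ≡ 0. → (21, 0)
5Q: (21, 0) + (19, 5). λ = (5 - 0)/(19 - 21) ≡ 5/21 mod 23. 21⁻¹ ≡ 11 (mod 23) since 21·11 = 231 ≡ 1, so λ ≡ 9.
  x = λ² - 21 - 19 = 81 - 40 ≡ 18; y = λ·(21 - 18) - 0 ≡ 4. → (18, 4)

(18, 4)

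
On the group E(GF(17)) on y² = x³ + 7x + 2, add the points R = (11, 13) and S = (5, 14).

(10, 1)

(11, 13) + (5, 14). λ = (14 - 13)/(5 - 11) ≡ 1/11 mod 17. 11⁻¹ ≡ 14 (mod 17), so λ ≡ 14.
  x = λ² - 11 - 5 = 196 - 16 ≡ 10; y = λ·(11 - 10) - 13 ≡ 1. → (10, 1)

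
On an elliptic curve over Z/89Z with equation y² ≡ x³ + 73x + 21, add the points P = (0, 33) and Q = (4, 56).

(0, 33) + (4, 56). λ = (56 - 33)/(4 - 0) ≡ 23/4 mod 89. 4⁻¹ ≡ 67 (mod 89), so λ ≡ 28.
  x = λ² - 0 - 4 = 784 - 4 ≡ 68; y = λ·(0 - 68) - 33 ≡ 21. → (68, 21)

(68, 21)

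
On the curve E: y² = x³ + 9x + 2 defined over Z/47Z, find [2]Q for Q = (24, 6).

(16, 24)

tangent at (24, 6): λ = (3·24² + 9)/(2·6) ≡ 45/12. 12⁻¹ ≡ 4 (mod 47) since 12·4 = 48 ≡ 1, so λ ≡ 45·4 ≡ 39.
  x = λ² - 24 - 24 = 1521 - 48 ≡ 16; y = λ·(24 - 16) - 6 ≡ 24. → (16, 24)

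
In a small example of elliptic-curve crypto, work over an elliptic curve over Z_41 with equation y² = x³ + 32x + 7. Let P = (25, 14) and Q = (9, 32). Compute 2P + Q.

(11, 3)

First 2P:
Repeated addition: build up to 2P.
2P: tangent at (25, 14): λ = (3·25² + 32)/(2·14) ≡ 21/28. 28⁻¹ ≡ 22 (mod 41), so λ ≡ 21·22 ≡ 11.
  x = λ² - 25 - 25 = 121 - 50 ≡ 30; y = λ·(25 - 30) - 14 ≡ 13. → (30, 13)
2P = (30, 13).
Finally 2P + Q:
(30, 13) + (9, 32). λ = (32 - 13)/(9 - 30) ≡ 19/20 mod 41. 20⁻¹ ≡ 39 (mod 41), so λ ≡ 3.
  x = λ² - 30 - 9 = 9 - 39 ≡ 11; y = λ·(30 - 11) - 13 ≡ 3. → (11, 3)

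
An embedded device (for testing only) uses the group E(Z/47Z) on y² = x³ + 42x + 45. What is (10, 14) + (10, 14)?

(22, 14)

tangent at (10, 14): λ = (3·10² + 42)/(2·14) ≡ 13/28. 28⁻¹ ≡ 42 (mod 47) since 28·42 = 1176 ≡ 1, so λ ≡ 13·42 ≡ 29.
  x = λ² - 10 - 10 = 841 - 20 ≡ 22; y = λ·(10 - 22) - 14 ≡ 14. → (22, 14)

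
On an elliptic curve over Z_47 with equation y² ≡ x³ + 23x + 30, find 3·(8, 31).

(3, 28)

Write P = (8, 31).
Repeated addition: build up to 3P.
2P: tangent at (8, 31): λ = (3·8² + 23)/(2·31) ≡ 27/15. 15⁻¹ ≡ 22 (mod 47) since 15·22 = 330 ≡ 1, so λ ≡ 27·22 ≡ 30.
  x = λ² - 8 - 8 = 900 - 16 ≡ 38; y = λ·(8 - 38) - 31 ≡ 9. → (38, 9)
3P: (38, 9) + (8, 31). λ = (31 - 9)/(8 - 38) ≡ 22/17 mod 47. 17⁻¹ ≡ 36 (mod 47) since 17·36 = 612 ≡ 1, so λ ≡ 40.
  x = λ² - 38 - 8 = 1600 - 46 ≡ 3; y = λ·(38 - 3) - 9 ≡ 28. → (3, 28)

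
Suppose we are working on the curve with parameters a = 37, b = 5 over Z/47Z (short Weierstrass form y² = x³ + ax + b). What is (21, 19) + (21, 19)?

(26, 42)

tangent at (21, 19): λ = (3·21² + 37)/(2·19) ≡ 44/38. 38⁻¹ ≡ 26 (mod 47), so λ ≡ 44·26 ≡ 16.
  x = λ² - 21 - 21 = 256 - 42 ≡ 26; y = λ·(21 - 26) - 19 ≡ 42. → (26, 42)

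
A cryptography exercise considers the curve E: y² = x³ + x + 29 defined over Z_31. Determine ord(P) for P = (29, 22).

10

2P: tangent at (29, 22): λ = (3·29² + 1)/(2·22) ≡ 13/13. 13⁻¹ ≡ 12 (mod 31) since 13·12 = 156 ≡ 1, so λ ≡ 13·12 ≡ 1.
  x = λ² - 29 - 29 = 1 - 58 ≡ 5; y = λ·(29 - 5) - 22 ≡ 2. → (5, 2)
3P: (5, 2) + (29, 22). λ = (22 - 2)/(29 - 5) ≡ 20/24 mod 31. 24⁻¹ ≡ 22 (mod 31) since 24·22 = 528 ≡ 1, so λ ≡ 6.
  x = λ² - 5 - 29 = 36 - 34 ≡ 2; y = λ·(5 - 2) - 2 ≡ 16. → (2, 16)
4P: (2, 16) + (29, 22). λ = (22 - 16)/(29 - 2) ≡ 6/27 mod 31. 27⁻¹ ≡ 23 (mod 31), so λ ≡ 14.
  x = λ² - 2 - 29 = 196 - 31 ≡ 10; y = λ·(2 - 10) - 16 ≡ 27. → (10, 27)
5P: (10, 27) + (29, 22). λ = (22 - 27)/(29 - 10) ≡ 26/19 mod 31. 19⁻¹ ≡ 18 (mod 31), so λ ≡ 3.
  x = λ² - 10 - 29 = 9 - 39 ≡ 1; y = λ·(10 - 1) - 27 ≡ 0. → (1, 0)
6P: (1, 0) + (29, 22). λ = (22 - 0)/(29 - 1) ≡ 22/28 mod 31. 28⁻¹ ≡ 10 (mod 31) since 28·10 = 280 ≡ 1, so λ ≡ 3.
  x = λ² - 1 - 29 = 9 - 30 ≡ 10; y = λ·(1 - 10) - 0 ≡ 4. → (10, 4)
7P: (10, 4) + (29, 22). λ = (22 - 4)/(29 - 10) ≡ 18/19 mod 31. 19⁻¹ ≡ 18 (mod 31), so λ ≡ 14.
  x = λ² - 10 - 29 = 196 - 39 ≡ 2; y = λ·(10 - 2) - 4 ≡ 15. → (2, 15)
8P: (2, 15) + (29, 22). λ = (22 - 15)/(29 - 2) ≡ 7/27 mod 31. 27⁻¹ ≡ 23 (mod 31), so λ ≡ 6.
  x = λ² - 2 - 29 = 36 - 31 ≡ 5; y = λ·(2 - 5) - 15 ≡ 29. → (5, 29)
9P: (5, 29) + (29, 22). λ = (22 - 29)/(29 - 5) ≡ 24/24 mod 31. 24⁻¹ ≡ 22 (mod 31) since 24·22 = 528 ≡ 1, so λ ≡ 1.
  x = λ² - 5 - 29 = 1 - 34 ≡ 29; y = λ·(5 - 29) - 29 ≡ 9. → (29, 9)
10P: (29, 9) + (29, 22): same x and y₁ ≡ -y₂, so the sum is O.
10P = O, so the order is 10.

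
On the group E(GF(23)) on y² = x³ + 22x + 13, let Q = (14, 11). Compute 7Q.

Double-and-add on 7 = (111)₂. Start with Q = (14, 11) for the leading 1-bit.
double: tangent at (14, 11): λ = (3·14² + 22)/(2·11) ≡ 12/22. 22⁻¹ ≡ 22 (mod 23), so λ ≡ 12·22 ≡ 11.
  x = λ² - 14 - 14 = 121 - 28 ≡ 1; y = λ·(14 - 1) - 11 ≡ 17. → (1, 17)
add Q: (1, 17) + (14, 11). λ = (11 - 17)/(14 - 1) ≡ 17/13 mod 23. 13⁻¹ ≡ 16 (mod 23) since 13·16 = 208 ≡ 1, so λ ≡ 19.
  x = λ² - 1 - 14 = 361 - 15 ≡ 1; y = λ·(1 - 1) - 17 ≡ 6. → (1, 6)
double: tangent at (1, 6): λ = (3·1² + 22)/(2·6) ≡ 2/12. 12⁻¹ ≡ 2 (mod 23) since 12·2 = 24 ≡ 1, so λ ≡ 2·2 ≡ 4.
  x = λ² - 1 - 1 = 16 - 2 ≡ 14; y = λ·(1 - 14) - 6 ≡ 11. → (14, 11)
add Q: tangent at (14, 11): λ = (3·14² + 22)/(2·11) ≡ 12/22. 22⁻¹ ≡ 22 (mod 23), so λ ≡ 12·22 ≡ 11.
  x = λ² - 14 - 14 = 121 - 28 ≡ 1; y = λ·(14 - 1) - 11 ≡ 17. → (1, 17)

(1, 17)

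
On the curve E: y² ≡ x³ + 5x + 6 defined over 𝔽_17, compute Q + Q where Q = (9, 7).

(12, 3)

tangent at (9, 7): λ = (3·9² + 5)/(2·7) ≡ 10/14. 14⁻¹ ≡ 11 (mod 17), so λ ≡ 10·11 ≡ 8.
  x = λ² - 9 - 9 = 64 - 18 ≡ 12; y = λ·(9 - 12) - 7 ≡ 3. → (12, 3)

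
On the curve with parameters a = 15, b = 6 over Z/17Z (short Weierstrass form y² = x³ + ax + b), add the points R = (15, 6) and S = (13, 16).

(15, 6) + (13, 16). λ = (16 - 6)/(13 - 15) ≡ 10/15 mod 17. 15⁻¹ ≡ 8 (mod 17), so λ ≡ 12.
  x = λ² - 15 - 13 = 144 - 28 ≡ 14; y = λ·(15 - 14) - 6 ≡ 6. → (14, 6)

(14, 6)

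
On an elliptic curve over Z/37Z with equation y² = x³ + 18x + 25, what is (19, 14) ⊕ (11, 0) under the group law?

(19, 14) + (11, 0). λ = (0 - 14)/(11 - 19) ≡ 23/29 mod 37. 29⁻¹ ≡ 23 (mod 37) since 29·23 = 667 ≡ 1, so λ ≡ 11.
  x = λ² - 19 - 11 = 121 - 30 ≡ 17; y = λ·(19 - 17) - 14 ≡ 8. → (17, 8)

(17, 8)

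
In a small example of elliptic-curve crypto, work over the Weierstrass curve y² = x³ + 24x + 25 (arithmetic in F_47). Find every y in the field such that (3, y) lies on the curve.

none

x³ + 24x + 25 = 124 ≡ 30 (mod 47).
30 is a non-residue mod 47; no y exists.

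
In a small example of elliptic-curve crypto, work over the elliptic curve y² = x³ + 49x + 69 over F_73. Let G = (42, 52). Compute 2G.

tangent at (42, 52): λ = (3·42² + 49)/(2·52) ≡ 12/31. 31⁻¹ ≡ 33 (mod 73), so λ ≡ 12·33 ≡ 31.
  x = λ² - 42 - 42 = 961 - 84 ≡ 1; y = λ·(42 - 1) - 52 ≡ 51. → (1, 51)

(1, 51)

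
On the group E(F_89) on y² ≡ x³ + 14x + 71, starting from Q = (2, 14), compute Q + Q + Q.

(51, 84)

Repeated addition: build up to 3Q.
2Q: tangent at (2, 14): λ = (3·2² + 14)/(2·14) ≡ 26/28. 28⁻¹ ≡ 35 (mod 89) since 28·35 = 980 ≡ 1, so λ ≡ 26·35 ≡ 20.
  x = λ² - 2 - 2 = 400 - 4 ≡ 40; y = λ·(2 - 40) - 14 ≡ 27. → (40, 27)
3Q: (40, 27) + (2, 14). λ = (14 - 27)/(2 - 40) ≡ 76/51 mod 89. 51⁻¹ ≡ 7 (mod 89), so λ ≡ 87.
  x = λ² - 40 - 2 = 7569 - 42 ≡ 51; y = λ·(40 - 51) - 27 ≡ 84. → (51, 84)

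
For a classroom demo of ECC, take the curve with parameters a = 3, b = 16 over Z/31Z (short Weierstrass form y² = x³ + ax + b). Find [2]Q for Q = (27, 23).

tangent at (27, 23): λ = (3·27² + 3)/(2·23) ≡ 20/15. 15⁻¹ ≡ 29 (mod 31) since 15·29 = 435 ≡ 1, so λ ≡ 20·29 ≡ 22.
  x = λ² - 27 - 27 = 484 - 54 ≡ 27; y = λ·(27 - 27) - 23 ≡ 8. → (27, 8)

(27, 8)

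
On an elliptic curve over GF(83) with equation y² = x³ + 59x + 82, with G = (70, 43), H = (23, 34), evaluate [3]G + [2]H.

(66, 15)

First 3G:
Repeated addition: build up to 3G.
2G: tangent at (70, 43): λ = (3·70² + 59)/(2·43) ≡ 68/3. 3⁻¹ ≡ 28 (mod 83), so λ ≡ 68·28 ≡ 78.
  x = λ² - 70 - 70 = 6084 - 140 ≡ 51; y = λ·(70 - 51) - 43 ≡ 28. → (51, 28)
3G: (51, 28) + (70, 43). λ = (43 - 28)/(70 - 51) ≡ 15/19 mod 83. 19⁻¹ ≡ 35 (mod 83) since 19·35 = 665 ≡ 1, so λ ≡ 27.
  x = λ² - 51 - 70 = 729 - 121 ≡ 27; y = λ·(51 - 27) - 28 ≡ 39. → (27, 39)
3G = (27, 39).
Next 2H:
Repeated addition: build up to 2H.
2H: tangent at (23, 34): λ = (3·23² + 59)/(2·34) ≡ 69/68. 68⁻¹ ≡ 11 (mod 83), so λ ≡ 69·11 ≡ 12.
  x = λ² - 23 - 23 = 144 - 46 ≡ 15; y = λ·(23 - 15) - 34 ≡ 62. → (15, 62)
2H = (15, 62).
Finally 3G + 2H:
(27, 39) + (15, 62). λ = (62 - 39)/(15 - 27) ≡ 23/71 mod 83. 71⁻¹ ≡ 76 (mod 83), so λ ≡ 5.
  x = λ² - 27 - 15 = 25 - 42 ≡ 66; y = λ·(27 - 66) - 39 ≡ 15. → (66, 15)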